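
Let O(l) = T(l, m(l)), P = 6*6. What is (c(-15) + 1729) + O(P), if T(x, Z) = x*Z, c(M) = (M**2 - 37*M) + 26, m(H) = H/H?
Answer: 2571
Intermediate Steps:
m(H) = 1
c(M) = 26 + M**2 - 37*M
T(x, Z) = Z*x
P = 36
O(l) = l (O(l) = 1*l = l)
(c(-15) + 1729) + O(P) = ((26 + (-15)**2 - 37*(-15)) + 1729) + 36 = ((26 + 225 + 555) + 1729) + 36 = (806 + 1729) + 36 = 2535 + 36 = 2571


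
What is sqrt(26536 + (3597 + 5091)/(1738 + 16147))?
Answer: 34*sqrt(149853670)/2555 ≈ 162.90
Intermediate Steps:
sqrt(26536 + (3597 + 5091)/(1738 + 16147)) = sqrt(26536 + 8688/17885) = sqrt(474605048/17885) = 34*sqrt(149853670)/2555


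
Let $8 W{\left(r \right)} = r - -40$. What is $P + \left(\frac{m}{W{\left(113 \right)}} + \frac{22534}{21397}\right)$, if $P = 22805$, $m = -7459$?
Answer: $\frac{73384309423}{3273741} \approx 22416.0$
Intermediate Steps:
$W{\left(r \right)} = 5 + \frac{r}{8}$ ($W{\left(r \right)} = \frac{r - -40}{8} = \frac{r + 40}{8} = \frac{40 + r}{8} = 5 + \frac{r}{8}$)
$P + \left(\frac{m}{W{\left(113 \right)}} + \frac{22534}{21397}\right) = 22805 + \left(- \frac{7459}{5 + \frac{1}{8} \cdot 113} + \frac{22534}{21397}\right) = 22805 + \left(- \frac{7459}{5 + \frac{113}{8}} + 22534 \cdot \frac{1}{21397}\right) = 22805 + \left(- \frac{7459}{\frac{153}{8}} + \frac{22534}{21397}\right) = 22805 + \left(\left(-7459\right) \frac{8}{153} + \frac{22534}{21397}\right) = 22805 + \left(- \frac{59672}{153} + \frac{22534}{21397}\right) = 22805 - \frac{1273354082}{3273741} = \frac{73384309423}{3273741}$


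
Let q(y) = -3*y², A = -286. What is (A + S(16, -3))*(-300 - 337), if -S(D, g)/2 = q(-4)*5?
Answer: -123578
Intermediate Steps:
S(D, g) = 480 (S(D, g) = -2*(-3*(-4)²)*5 = -2*(-3*16)*5 = -(-96)*5 = -2*(-240) = 480)
(A + S(16, -3))*(-300 - 337) = (-286 + 480)*(-300 - 337) = 194*(-637) = -123578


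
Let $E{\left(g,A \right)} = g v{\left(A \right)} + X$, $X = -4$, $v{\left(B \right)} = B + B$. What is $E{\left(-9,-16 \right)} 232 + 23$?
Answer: $65911$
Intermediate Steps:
$v{\left(B \right)} = 2 B$
$E{\left(g,A \right)} = -4 + 2 A g$ ($E{\left(g,A \right)} = g 2 A - 4 = 2 A g - 4 = -4 + 2 A g$)
$E{\left(-9,-16 \right)} 232 + 23 = \left(-4 + 2 \left(-16\right) \left(-9\right)\right) 232 + 23 = \left(-4 + 288\right) 232 + 23 = 284 \cdot 232 + 23 = 65888 + 23 = 65911$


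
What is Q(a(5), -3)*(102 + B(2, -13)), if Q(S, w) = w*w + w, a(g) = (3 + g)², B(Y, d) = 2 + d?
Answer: 546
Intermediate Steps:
Q(S, w) = w + w² (Q(S, w) = w² + w = w + w²)
Q(a(5), -3)*(102 + B(2, -13)) = (-3*(1 - 3))*(102 + (2 - 13)) = (-3*(-2))*(102 - 11) = 6*91 = 546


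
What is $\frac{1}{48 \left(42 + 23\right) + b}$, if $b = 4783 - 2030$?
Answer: $\frac{1}{5873} \approx 0.00017027$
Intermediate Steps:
$b = 2753$
$\frac{1}{48 \left(42 + 23\right) + b} = \frac{1}{48 \left(42 + 23\right) + 2753} = \frac{1}{48 \cdot 65 + 2753} = \frac{1}{3120 + 2753} = \frac{1}{5873}$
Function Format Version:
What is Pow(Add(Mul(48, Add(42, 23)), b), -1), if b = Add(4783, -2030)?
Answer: Rational(1, 5873) ≈ 0.00017027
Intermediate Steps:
b = 2753
Pow(Add(Mul(48, Add(42, 23)), b), -1) = Pow(Add(Mul(48, Add(42, 23)), 2753), -1) = Pow(Add(Mul(48, 65), 2753), -1) = Pow(Add(3120, 2753), -1) = Pow(5873, -1) = Rational(1, 5873)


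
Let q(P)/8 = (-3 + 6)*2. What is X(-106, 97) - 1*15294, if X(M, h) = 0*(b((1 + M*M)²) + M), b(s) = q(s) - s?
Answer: -15294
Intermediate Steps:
q(P) = 48 (q(P) = 8*((-3 + 6)*2) = 8*(3*2) = 8*6 = 48)
b(s) = 48 - s
X(M, h) = 0 (X(M, h) = 0*((48 - (1 + M*M)²) + M) = 0*((48 - (1 + M²)²) + M) = 0*(48 + M - (1 + M²)²) = 0)
X(-106, 97) - 1*15294 = 0 - 1*15294 = 0 - 15294 = -15294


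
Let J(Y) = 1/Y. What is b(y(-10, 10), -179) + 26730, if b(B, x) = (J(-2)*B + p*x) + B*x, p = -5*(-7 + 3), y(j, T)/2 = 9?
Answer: 19919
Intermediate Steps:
y(j, T) = 18 (y(j, T) = 2*9 = 18)
p = 20 (p = -5*(-4) = 20)
b(B, x) = 20*x - B/2 + B*x (b(B, x) = (B/(-2) + 20*x) + B*x = (-B/2 + 20*x) + B*x = (20*x - B/2) + B*x = 20*x - B/2 + B*x)
b(y(-10, 10), -179) + 26730 = (20*(-179) - 1/2*18 + 18*(-179)) + 26730 = (-3580 - 9 - 3222) + 26730 = -6811 + 26730 = 19919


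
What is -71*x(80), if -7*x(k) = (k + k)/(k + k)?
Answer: 71/7 ≈ 10.143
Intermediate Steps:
x(k) = -1/7 (x(k) = -(k + k)/(7*(k + k)) = -2*k/(7*(2*k)) = -2*k*1/(2*k)/7 = -1/7*1 = -1/7)
-71*x(80) = -71*(-1/7) = 71/7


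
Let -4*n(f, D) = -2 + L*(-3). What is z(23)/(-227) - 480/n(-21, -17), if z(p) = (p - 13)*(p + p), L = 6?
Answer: -22252/227 ≈ -98.026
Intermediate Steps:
z(p) = 2*p*(-13 + p) (z(p) = (-13 + p)*(2*p) = 2*p*(-13 + p))
n(f, D) = 5 (n(f, D) = -(-2 + 6*(-3))/4 = -(-2 - 18)/4 = -1/4*(-20) = 5)
z(23)/(-227) - 480/n(-21, -17) = (2*23*(-13 + 23))/(-227) - 480/5 = (2*23*10)*(-1/227) - 480*1/5 = 460*(-1/227) - 96 = -460/227 - 96 = -22252/227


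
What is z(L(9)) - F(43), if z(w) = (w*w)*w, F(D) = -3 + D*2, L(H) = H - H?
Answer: -83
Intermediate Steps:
L(H) = 0
F(D) = -3 + 2*D
z(w) = w**3 (z(w) = w**2*w = w**3)
z(L(9)) - F(43) = 0**3 - (-3 + 2*43) = 0 - (-3 + 86) = 0 - 1*83 = 0 - 83 = -83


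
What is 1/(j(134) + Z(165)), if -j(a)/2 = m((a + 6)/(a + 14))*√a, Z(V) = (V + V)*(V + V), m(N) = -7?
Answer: 27225/2964795934 - 7*√134/5929591868 ≈ 9.1691e-6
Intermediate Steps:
Z(V) = 4*V² (Z(V) = (2*V)*(2*V) = 4*V²)
j(a) = 14*√a (j(a) = -(-14)*√a = 14*√a)
1/(j(134) + Z(165)) = 1/(14*√134 + 4*165²) = 1/(14*√134 + 4*27225) = 1/(14*√134 + 108900) = 1/(108900 + 14*√134)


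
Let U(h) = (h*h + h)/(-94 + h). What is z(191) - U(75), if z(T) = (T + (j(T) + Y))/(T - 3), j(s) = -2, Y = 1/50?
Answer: 2829451/9400 ≈ 301.01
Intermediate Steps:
Y = 1/50 ≈ 0.020000
U(h) = (h + h²)/(-94 + h) (U(h) = (h² + h)/(-94 + h) = (h + h²)/(-94 + h))
z(T) = (-99/50 + T)/(-3 + T) (z(T) = (T + (-2 + 1/50))/(T - 3) = (T - 99/50)/(-3 + T) = (-99/50 + T)/(-3 + T))
z(191) - U(75) = (-99/50 + 191)/(-3 + 191) - 75*(1 + 75)/(-94 + 75) = (9451/50)/188 - 75*76/(-19) = (1/188)*(9451/50) - 75*(-1)*76/19 = 9451/9400 - 1*(-300) = 9451/9400 + 300 = 2829451/9400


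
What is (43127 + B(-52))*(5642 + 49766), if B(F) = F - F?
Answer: 2389580816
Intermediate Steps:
B(F) = 0
(43127 + B(-52))*(5642 + 49766) = (43127 + 0)*(5642 + 49766) = 43127*55408 = 2389580816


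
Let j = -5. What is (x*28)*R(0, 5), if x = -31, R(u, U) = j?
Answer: 4340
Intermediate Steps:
R(u, U) = -5
(x*28)*R(0, 5) = -31*28*(-5) = -868*(-5) = 4340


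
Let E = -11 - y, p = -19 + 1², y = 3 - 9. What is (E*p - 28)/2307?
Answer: 62/2307 ≈ 0.026875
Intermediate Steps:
y = -6
p = -18 (p = -19 + 1 = -18)
E = -5 (E = -11 - 1*(-6) = -11 + 6 = -5)
(E*p - 28)/2307 = (-5*(-18) - 28)/2307 = (90 - 28)*(1/2307) = 62*(1/2307) = 62/2307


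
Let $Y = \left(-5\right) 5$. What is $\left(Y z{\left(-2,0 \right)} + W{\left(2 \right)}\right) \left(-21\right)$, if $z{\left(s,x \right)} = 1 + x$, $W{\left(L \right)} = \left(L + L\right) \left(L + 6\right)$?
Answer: $-147$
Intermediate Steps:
$W{\left(L \right)} = 2 L \left(6 + L\right)$
$Y = -25$
$\left(Y z{\left(-2,0 \right)} + W{\left(2 \right)}\right) \left(-21\right) = \left(- 25 \left(1 + 0\right) + 2 \cdot 2 \left(6 + 2\right)\right) \left(-21\right) = \left(\left(-25\right) 1 + 2 \cdot 2 \cdot 8\right) \left(-21\right) = \left(-25 + 32\right) \left(-21\right) = 7 \left(-21\right) = -147$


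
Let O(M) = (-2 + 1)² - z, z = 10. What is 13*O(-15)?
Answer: -117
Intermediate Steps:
O(M) = -9 (O(M) = (-2 + 1)² - 1*10 = (-1)² - 10 = 1 - 10 = -9)
13*O(-15) = 13*(-9) = -117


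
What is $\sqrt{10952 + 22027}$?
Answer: $\sqrt{32979} \approx 181.6$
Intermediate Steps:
$\sqrt{10952 + 22027} = \sqrt{32979}$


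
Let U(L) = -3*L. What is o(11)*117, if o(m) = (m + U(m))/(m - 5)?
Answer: -429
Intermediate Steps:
o(m) = -2*m/(-5 + m) (o(m) = (m - 3*m)/(m - 5) = (-2*m)/(-5 + m) = -2*m/(-5 + m))
o(11)*117 = -2*11/(-5 + 11)*117 = -2*11/6*117 = -2*11*⅙*117 = -11/3*117 = -429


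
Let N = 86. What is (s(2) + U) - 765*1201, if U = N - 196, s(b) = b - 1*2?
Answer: -918875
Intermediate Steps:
s(b) = -2 + b (s(b) = b - 2 = -2 + b)
U = -110 (U = 86 - 196 = -110)
(s(2) + U) - 765*1201 = ((-2 + 2) - 110) - 765*1201 = (0 - 110) - 918765 = -110 - 918765 = -918875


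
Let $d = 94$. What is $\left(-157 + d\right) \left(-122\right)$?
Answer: $7686$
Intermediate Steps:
$\left(-157 + d\right) \left(-122\right) = \left(-157 + 94\right) \left(-122\right) = \left(-63\right) \left(-122\right) = 7686$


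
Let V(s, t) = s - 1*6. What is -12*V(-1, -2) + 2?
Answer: 86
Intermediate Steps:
V(s, t) = -6 + s (V(s, t) = s - 6 = -6 + s)
-12*V(-1, -2) + 2 = -12*(-6 - 1) + 2 = -12*(-7) + 2 = 84 + 2 = 86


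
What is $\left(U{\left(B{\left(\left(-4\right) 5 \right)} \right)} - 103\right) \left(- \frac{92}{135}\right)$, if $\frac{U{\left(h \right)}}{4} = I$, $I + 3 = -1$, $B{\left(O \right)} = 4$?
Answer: $\frac{10948}{135} \approx 81.096$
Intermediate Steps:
$I = -4$ ($I = -3 - 1 = -4$)
$U{\left(h \right)} = -16$ ($U{\left(h \right)} = 4 \left(-4\right) = -16$)
$\left(U{\left(B{\left(\left(-4\right) 5 \right)} \right)} - 103\right) \left(- \frac{92}{135}\right) = \left(-16 - 103\right) \left(- \frac{92}{135}\right) = - 119 \left(\left(-92\right) \frac{1}{135}\right) = \left(-119\right) \left(- \frac{92}{135}\right) = \frac{10948}{135}$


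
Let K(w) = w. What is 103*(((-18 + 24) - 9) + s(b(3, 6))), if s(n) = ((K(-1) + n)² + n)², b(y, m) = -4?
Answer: 45114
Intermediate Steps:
s(n) = (n + (-1 + n)²)² (s(n) = ((-1 + n)² + n)² = (n + (-1 + n)²)²)
103*(((-18 + 24) - 9) + s(b(3, 6))) = 103*(((-18 + 24) - 9) + (-4 + (-1 - 4)²)²) = 103*((6 - 9) + (-4 + (-5)²)²) = 103*(-3 + (-4 + 25)²) = 103*(-3 + 21²) = 103*(-3 + 441) = 103*438 = 45114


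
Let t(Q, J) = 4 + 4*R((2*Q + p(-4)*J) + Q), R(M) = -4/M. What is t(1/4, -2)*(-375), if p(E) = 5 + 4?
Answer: -42500/23 ≈ -1847.8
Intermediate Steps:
p(E) = 9
t(Q, J) = 4 - 16/(3*Q + 9*J) (t(Q, J) = 4 + 4*(-4/((2*Q + 9*J) + Q)) = 4 + 4*(-4/(3*Q + 9*J)) = 4 - 16/(3*Q + 9*J))
t(1/4, -2)*(-375) = (4*(-4 + 3/4 + 9*(-2))/(3*(1/4 + 3*(-2))))*(-375) = (4*(-4 + 3*(1/4) - 18)/(3*(1/4 - 6)))*(-375) = (4*(-4 + 3/4 - 18)/(3*(-23/4)))*(-375) = ((4/3)*(-4/23)*(-85/4))*(-375) = (340/69)*(-375) = -42500/23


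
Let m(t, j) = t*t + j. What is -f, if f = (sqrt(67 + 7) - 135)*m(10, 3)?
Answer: 13905 - 103*sqrt(74) ≈ 13019.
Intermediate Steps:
m(t, j) = j + t**2 (m(t, j) = t**2 + j = j + t**2)
f = -13905 + 103*sqrt(74) (f = (sqrt(67 + 7) - 135)*(3 + 10**2) = (sqrt(74) - 135)*(3 + 100) = (-135 + sqrt(74))*103 = -13905 + 103*sqrt(74) ≈ -13019.)
-f = -(-13905 + 103*sqrt(74)) = 13905 - 103*sqrt(74)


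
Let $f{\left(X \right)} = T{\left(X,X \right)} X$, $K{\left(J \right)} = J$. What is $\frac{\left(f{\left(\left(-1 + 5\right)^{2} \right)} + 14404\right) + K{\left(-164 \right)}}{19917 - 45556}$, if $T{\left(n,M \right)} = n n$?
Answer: $- \frac{18336}{25639} \approx -0.71516$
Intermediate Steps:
$T{\left(n,M \right)} = n^{2}$
$f{\left(X \right)} = X^{3}$ ($f{\left(X \right)} = X^{2} X = X^{3}$)
$\frac{\left(f{\left(\left(-1 + 5\right)^{2} \right)} + 14404\right) + K{\left(-164 \right)}}{19917 - 45556} = \frac{\left(\left(\left(-1 + 5\right)^{2}\right)^{3} + 14404\right) - 164}{19917 - 45556} = \frac{\left(\left(4^{2}\right)^{3} + 14404\right) - 164}{-25639} = \left(\left(16^{3} + 14404\right) - 164\right) \left(- \frac{1}{25639}\right) = \left(\left(4096 + 14404\right) - 164\right) \left(- \frac{1}{25639}\right) = \left(18500 - 164\right) \left(- \frac{1}{25639}\right) = 18336 \left(- \frac{1}{25639}\right) = - \frac{18336}{25639}$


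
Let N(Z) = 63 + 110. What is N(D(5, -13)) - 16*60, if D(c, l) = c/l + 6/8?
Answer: -787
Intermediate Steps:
D(c, l) = 3/4 + c/l (D(c, l) = c/l + 6*(1/8) = c/l + 3/4 = 3/4 + c/l)
N(Z) = 173
N(D(5, -13)) - 16*60 = 173 - 16*60 = 173 - 1*960 = 173 - 960 = -787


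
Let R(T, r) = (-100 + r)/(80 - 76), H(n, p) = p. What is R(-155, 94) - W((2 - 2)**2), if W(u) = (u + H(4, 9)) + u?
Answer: -21/2 ≈ -10.500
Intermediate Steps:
R(T, r) = -25 + r/4 (R(T, r) = (-100 + r)/4 = (-100 + r)*(1/4) = -25 + r/4)
W(u) = 9 + 2*u (W(u) = (u + 9) + u = (9 + u) + u = 9 + 2*u)
R(-155, 94) - W((2 - 2)**2) = (-25 + (1/4)*94) - (9 + 2*(2 - 2)**2) = (-25 + 47/2) - (9 + 2*0**2) = -3/2 - (9 + 2*0) = -3/2 - (9 + 0) = -3/2 - 1*9 = -3/2 - 9 = -21/2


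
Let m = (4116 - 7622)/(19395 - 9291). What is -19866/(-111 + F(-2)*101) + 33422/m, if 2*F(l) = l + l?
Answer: -52814581374/548689 ≈ -96256.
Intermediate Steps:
F(l) = l (F(l) = (l + l)/2 = (2*l)/2 = l)
m = -1753/5052 (m = -3506/10104 = -3506*1/10104 = -1753/5052 ≈ -0.34699)
-19866/(-111 + F(-2)*101) + 33422/m = -19866/(-111 - 2*101) + 33422/(-1753/5052) = -19866/(-111 - 202) + 33422*(-5052/1753) = -19866/(-313) - 168847944/1753 = -19866*(-1/313) - 168847944/1753 = 19866/313 - 168847944/1753 = -52814581374/548689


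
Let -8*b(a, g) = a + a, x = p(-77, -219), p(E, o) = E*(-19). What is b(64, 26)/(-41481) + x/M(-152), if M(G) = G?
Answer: -3193909/331848 ≈ -9.6246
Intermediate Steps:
p(E, o) = -19*E
x = 1463 (x = -19*(-77) = 1463)
b(a, g) = -a/4 (b(a, g) = -(a + a)/8 = -a/4)
b(64, 26)/(-41481) + x/M(-152) = -1/4*64/(-41481) + 1463/(-152) = -16*(-1/41481) + 1463*(-1/152) = 16/41481 - 77/8 = -3193909/331848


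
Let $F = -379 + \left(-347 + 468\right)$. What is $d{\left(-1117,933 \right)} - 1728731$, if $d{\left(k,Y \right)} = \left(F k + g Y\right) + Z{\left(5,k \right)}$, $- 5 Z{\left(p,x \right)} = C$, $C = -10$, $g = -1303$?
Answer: $-2656242$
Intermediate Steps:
$Z{\left(p,x \right)} = 2$ ($Z{\left(p,x \right)} = \left(- \frac{1}{5}\right) \left(-10\right) = 2$)
$F = -258$ ($F = -379 + 121 = -258$)
$d{\left(k,Y \right)} = 2 - 1303 Y - 258 k$ ($d{\left(k,Y \right)} = \left(- 258 k - 1303 Y\right) + 2 = \left(- 1303 Y - 258 k\right) + 2 = 2 - 1303 Y - 258 k$)
$d{\left(-1117,933 \right)} - 1728731 = \left(2 - 1215699 - -288186\right) - 1728731 = \left(2 - 1215699 + 288186\right) - 1728731 = -927511 - 1728731 = -2656242$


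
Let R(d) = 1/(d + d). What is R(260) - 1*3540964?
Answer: -1841301279/520 ≈ -3.5410e+6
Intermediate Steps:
R(d) = 1/(2*d)
R(260) - 1*3540964 = (½)/260 - 1*3540964 = (½)*(1/260) - 3540964 = 1/520 - 3540964 = -1841301279/520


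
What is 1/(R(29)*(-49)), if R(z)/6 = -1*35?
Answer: 1/10290 ≈ 9.7182e-5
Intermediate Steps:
R(z) = -210 (R(z) = 6*(-1*35) = 6*(-35) = -210)
1/(R(29)*(-49)) = 1/(-210*(-49)) = 1/10290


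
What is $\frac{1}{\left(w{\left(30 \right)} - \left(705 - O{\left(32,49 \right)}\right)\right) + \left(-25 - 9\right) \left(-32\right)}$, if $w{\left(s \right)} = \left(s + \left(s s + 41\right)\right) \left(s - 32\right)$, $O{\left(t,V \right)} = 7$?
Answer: $- \frac{1}{1552} \approx -0.00064433$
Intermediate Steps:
$w{\left(s \right)} = \left(-32 + s\right) \left(41 + s + s^{2}\right)$ ($w{\left(s \right)} = \left(s + \left(s^{2} + 41\right)\right) \left(-32 + s\right) = \left(s + \left(41 + s^{2}\right)\right) \left(-32 + s\right) = \left(41 + s + s^{2}\right) \left(-32 + s\right) = \left(-32 + s\right) \left(41 + s + s^{2}\right)$)
$\frac{1}{\left(w{\left(30 \right)} - \left(705 - O{\left(32,49 \right)}\right)\right) + \left(-25 - 9\right) \left(-32\right)} = \frac{1}{\left(\left(-1312 + 30^{3} - 31 \cdot 30^{2} + 9 \cdot 30\right) - \left(705 - 7\right)\right) + \left(-25 - 9\right) \left(-32\right)} = \frac{1}{\left(\left(-1312 + 27000 - 27900 + 270\right) - \left(705 - 7\right)\right) - -1088} = \frac{1}{\left(\left(-1312 + 27000 - 27900 + 270\right) - 698\right) + 1088} = \frac{1}{\left(-1942 - 698\right) + 1088} = \frac{1}{-2640 + 1088} = \frac{1}{-1552} = - \frac{1}{1552}$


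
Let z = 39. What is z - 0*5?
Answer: 39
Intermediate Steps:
z - 0*5 = 39 - 0*5 = 39 - 25*0 = 39 + 0 = 39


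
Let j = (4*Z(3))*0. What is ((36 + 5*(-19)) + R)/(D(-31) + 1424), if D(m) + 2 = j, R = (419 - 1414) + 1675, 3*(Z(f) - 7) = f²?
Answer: 69/158 ≈ 0.43671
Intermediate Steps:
Z(f) = 7 + f²/3
R = 680 (R = -995 + 1675 = 680)
j = 0 (j = (4*(7 + (⅓)*3²))*0 = (4*(7 + (⅓)*9))*0 = (4*(7 + 3))*0 = (4*10)*0 = 40*0 = 0)
D(m) = -2 (D(m) = -2 + 0 = -2)
((36 + 5*(-19)) + R)/(D(-31) + 1424) = ((36 + 5*(-19)) + 680)/(-2 + 1424) = ((36 - 95) + 680)/1422 = (-59 + 680)*(1/1422) = 621*(1/1422) = 69/158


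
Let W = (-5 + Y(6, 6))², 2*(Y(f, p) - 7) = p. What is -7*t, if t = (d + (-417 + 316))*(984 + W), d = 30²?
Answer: -5643337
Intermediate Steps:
Y(f, p) = 7 + p/2
d = 900
W = 25 (W = (-5 + (7 + (½)*6))² = (-5 + (7 + 3))² = (-5 + 10)² = 5² = 25)
t = 806191 (t = (900 + (-417 + 316))*(984 + 25) = (900 - 101)*1009 = 799*1009 = 806191)
-7*t = -7*806191 = -5643337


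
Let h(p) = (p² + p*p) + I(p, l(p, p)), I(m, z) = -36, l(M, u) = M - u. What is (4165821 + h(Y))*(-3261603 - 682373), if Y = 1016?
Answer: -24572141840872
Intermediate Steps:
h(p) = -36 + 2*p² (h(p) = (p² + p*p) - 36 = (p² + p²) - 36 = 2*p² - 36 = -36 + 2*p²)
(4165821 + h(Y))*(-3261603 - 682373) = (4165821 + (-36 + 2*1016²))*(-3261603 - 682373) = (4165821 + (-36 + 2*1032256))*(-3943976) = (4165821 + (-36 + 2064512))*(-3943976) = (4165821 + 2064476)*(-3943976) = 6230297*(-3943976) = -24572141840872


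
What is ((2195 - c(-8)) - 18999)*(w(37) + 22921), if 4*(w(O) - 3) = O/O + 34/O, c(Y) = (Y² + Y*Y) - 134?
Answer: -770170821/2 ≈ -3.8509e+8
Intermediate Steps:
c(Y) = -134 + 2*Y² (c(Y) = (Y² + Y²) - 134 = 2*Y² - 134 = -134 + 2*Y²)
w(O) = 13/4 + 17/(2*O) (w(O) = 3 + (O/O + 34/O)/4 = 3 + (1 + 34/O)/4 = 3 + (¼ + 17/(2*O)) = 13/4 + 17/(2*O))
((2195 - c(-8)) - 18999)*(w(37) + 22921) = ((2195 - (-134 + 2*(-8)²)) - 18999)*((¼)*(34 + 13*37)/37 + 22921) = ((2195 - (-134 + 2*64)) - 18999)*((¼)*(1/37)*(34 + 481) + 22921) = ((2195 - (-134 + 128)) - 18999)*((¼)*(1/37)*515 + 22921) = ((2195 - 1*(-6)) - 18999)*(515/148 + 22921) = ((2195 + 6) - 18999)*(3392823/148) = (2201 - 18999)*(3392823/148) = -16798*3392823/148 = -770170821/2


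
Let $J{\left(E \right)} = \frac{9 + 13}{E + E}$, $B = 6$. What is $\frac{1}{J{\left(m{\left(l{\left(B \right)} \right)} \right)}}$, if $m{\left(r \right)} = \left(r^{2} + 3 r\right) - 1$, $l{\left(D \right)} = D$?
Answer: $\frac{53}{11} \approx 4.8182$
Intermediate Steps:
$m{\left(r \right)} = -1 + r^{2} + 3 r$
$J{\left(E \right)} = \frac{11}{E}$ ($J{\left(E \right)} = \frac{22}{2 E} = 22 \frac{1}{2 E} = \frac{11}{E}$)
$\frac{1}{J{\left(m{\left(l{\left(B \right)} \right)} \right)}} = \frac{1}{11 \frac{1}{-1 + 6^{2} + 3 \cdot 6}} = \frac{1}{11 \frac{1}{-1 + 36 + 18}} = \frac{1}{11 \cdot \frac{1}{53}} = \frac{1}{\frac{11}{53}} = \frac{53}{11}$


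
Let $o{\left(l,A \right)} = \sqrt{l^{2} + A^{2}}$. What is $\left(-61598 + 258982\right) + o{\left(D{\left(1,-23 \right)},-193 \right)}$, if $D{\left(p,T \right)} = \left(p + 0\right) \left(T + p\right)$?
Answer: $197384 + \sqrt{37733} \approx 1.9758 \cdot 10^{5}$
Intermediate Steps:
$D{\left(p,T \right)} = p \left(T + p\right)$
$o{\left(l,A \right)} = \sqrt{A^{2} + l^{2}}$
$\left(-61598 + 258982\right) + o{\left(D{\left(1,-23 \right)},-193 \right)} = \left(-61598 + 258982\right) + \sqrt{\left(-193\right)^{2} + \left(1 \left(-23 + 1\right)\right)^{2}} = 197384 + \sqrt{37249 + \left(1 \left(-22\right)\right)^{2}} = 197384 + \sqrt{37249 + \left(-22\right)^{2}} = 197384 + \sqrt{37249 + 484} = 197384 + \sqrt{37733}$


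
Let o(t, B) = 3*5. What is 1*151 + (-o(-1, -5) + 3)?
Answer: 139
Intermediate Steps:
o(t, B) = 15
1*151 + (-o(-1, -5) + 3) = 1*151 + (-1*15 + 3) = 151 + (-15 + 3) = 151 - 12 = 139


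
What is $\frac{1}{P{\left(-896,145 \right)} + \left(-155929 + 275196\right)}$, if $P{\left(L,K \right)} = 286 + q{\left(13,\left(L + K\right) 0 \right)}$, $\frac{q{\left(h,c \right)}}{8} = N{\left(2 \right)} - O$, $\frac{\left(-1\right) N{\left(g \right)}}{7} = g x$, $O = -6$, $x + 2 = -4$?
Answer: $\frac{1}{120273} \approx 8.3144 \cdot 10^{-6}$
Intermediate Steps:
$x = -6$ ($x = -2 - 4 = -6$)
$N{\left(g \right)} = 42 g$ ($N{\left(g \right)} = - 7 g \left(-6\right) = - 7 \left(- 6 g\right) = 42 g$)
$q{\left(h,c \right)} = 720$ ($q{\left(h,c \right)} = 8 \left(42 \cdot 2 - -6\right) = 8 \left(84 + 6\right) = 8 \cdot 90 = 720$)
$P{\left(L,K \right)} = 1006$ ($P{\left(L,K \right)} = 286 + 720 = 1006$)
$\frac{1}{P{\left(-896,145 \right)} + \left(-155929 + 275196\right)} = \frac{1}{1006 + \left(-155929 + 275196\right)} = \frac{1}{1006 + 119267} = \frac{1}{120273}$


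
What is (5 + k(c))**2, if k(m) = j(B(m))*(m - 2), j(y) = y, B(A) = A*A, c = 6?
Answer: 22201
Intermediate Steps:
B(A) = A**2
k(m) = m**2*(-2 + m) (k(m) = m**2*(m - 2) = m**2*(-2 + m))
(5 + k(c))**2 = (5 + 6**2*(-2 + 6))**2 = (5 + 36*4)**2 = (5 + 144)**2 = 149**2 = 22201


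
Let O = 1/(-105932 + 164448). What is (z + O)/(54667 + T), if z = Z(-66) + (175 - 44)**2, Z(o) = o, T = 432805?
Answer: 1000331021/28524911552 ≈ 0.035069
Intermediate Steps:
z = 17095 (z = -66 + (175 - 44)**2 = -66 + 131**2 = -66 + 17161 = 17095)
O = 1/58516 ≈ 1.7089e-5
(z + O)/(54667 + T) = (17095 + 1/58516)/(54667 + 432805) = (1000331021/58516)/487472 = (1000331021/58516)*(1/487472) = 1000331021/28524911552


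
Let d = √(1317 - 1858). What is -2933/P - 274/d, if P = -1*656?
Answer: 2933/656 + 274*I*√541/541 ≈ 4.471 + 11.78*I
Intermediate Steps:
P = -656
d = I*√541 (d = √(-541) = I*√541 ≈ 23.259*I)
-2933/P - 274/d = -2933/(-656) - 274*(-I*√541/541) = -2933*(-1/656) - (-274)*I*√541/541 = 2933/656 + 274*I*√541/541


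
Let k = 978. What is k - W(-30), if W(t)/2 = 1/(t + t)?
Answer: 29341/30 ≈ 978.03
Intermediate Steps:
W(t) = 1/t (W(t) = 2/(t + t) = 2/((2*t)) = 2*(1/(2*t)) = 1/t)
k - W(-30) = 978 - 1/(-30) = 978 - 1*(-1/30) = 978 + 1/30 = 29341/30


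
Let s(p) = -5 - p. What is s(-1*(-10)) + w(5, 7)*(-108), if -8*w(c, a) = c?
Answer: 105/2 ≈ 52.500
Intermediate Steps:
w(c, a) = -c/8
s(-1*(-10)) + w(5, 7)*(-108) = (-5 - (-1)*(-10)) - 1/8*5*(-108) = (-5 - 1*10) - 5/8*(-108) = (-5 - 10) + 135/2 = -15 + 135/2 = 105/2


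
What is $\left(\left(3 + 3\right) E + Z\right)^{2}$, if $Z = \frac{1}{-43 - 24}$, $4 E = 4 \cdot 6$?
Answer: $\frac{5812921}{4489} \approx 1294.9$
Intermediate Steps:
$E = 6$ ($E = \frac{4 \cdot 6}{4} = \frac{1}{4} \cdot 24 = 6$)
$Z = - \frac{1}{67}$ ($Z = \frac{1}{-67} = - \frac{1}{67} \approx -0.014925$)
$\left(\left(3 + 3\right) E + Z\right)^{2} = \left(\left(3 + 3\right) 6 - \frac{1}{67}\right)^{2} = \left(6 \cdot 6 - \frac{1}{67}\right)^{2} = \left(36 - \frac{1}{67}\right)^{2} = \left(\frac{2411}{67}\right)^{2} = \frac{5812921}{4489}$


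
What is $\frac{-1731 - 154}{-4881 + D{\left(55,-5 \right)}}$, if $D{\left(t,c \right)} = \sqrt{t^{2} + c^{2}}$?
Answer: $\frac{9200685}{23821111} + \frac{9425 \sqrt{122}}{23821111} \approx 0.39061$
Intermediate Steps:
$D{\left(t,c \right)} = \sqrt{c^{2} + t^{2}}$
$\frac{-1731 - 154}{-4881 + D{\left(55,-5 \right)}} = \frac{-1731 - 154}{-4881 + \sqrt{\left(-5\right)^{2} + 55^{2}}} = - \frac{1885}{-4881 + \sqrt{25 + 3025}} = - \frac{1885}{-4881 + \sqrt{3050}} = - \frac{1885}{-4881 + 5 \sqrt{122}}$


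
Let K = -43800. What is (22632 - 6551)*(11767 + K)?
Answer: -515122673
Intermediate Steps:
(22632 - 6551)*(11767 + K) = (22632 - 6551)*(11767 - 43800) = 16081*(-32033) = -515122673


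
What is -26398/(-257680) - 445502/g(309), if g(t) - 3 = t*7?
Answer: -28684944323/139533720 ≈ -205.58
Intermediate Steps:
g(t) = 3 + 7*t (g(t) = 3 + t*7 = 3 + 7*t)
-26398/(-257680) - 445502/g(309) = -26398/(-257680) - 445502/(3 + 7*309) = -26398*(-1/257680) - 445502/(3 + 2163) = 13199/128840 - 445502/2166 = 13199/128840 - 445502*1/2166 = 13199/128840 - 222751/1083 = -28684944323/139533720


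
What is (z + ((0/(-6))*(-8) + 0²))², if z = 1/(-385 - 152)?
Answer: 1/288369 ≈ 3.4678e-6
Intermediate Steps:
z = -1/537 (z = 1/(-537) = -1/537 ≈ -0.0018622)
(z + ((0/(-6))*(-8) + 0²))² = (-1/537 + ((0/(-6))*(-8) + 0²))² = (-1/537 + ((0*(-⅙))*(-8) + 0))² = (-1/537 + (0*(-8) + 0))² = (-1/537 + (0 + 0))² = (-1/537 + 0)² = (-1/537)² = 1/288369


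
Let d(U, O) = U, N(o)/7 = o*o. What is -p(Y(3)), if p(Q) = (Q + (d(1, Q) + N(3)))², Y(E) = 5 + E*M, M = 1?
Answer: -5184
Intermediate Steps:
Y(E) = 5 + E (Y(E) = 5 + E*1 = 5 + E)
N(o) = 7*o² (N(o) = 7*(o*o) = 7*o²)
p(Q) = (64 + Q)² (p(Q) = (Q + (1 + 7*3²))² = (Q + (1 + 7*9))² = (Q + (1 + 63))² = (Q + 64)² = (64 + Q)²)
-p(Y(3)) = -(64 + (5 + 3))² = -(64 + 8)² = -1*72² = -1*5184 = -5184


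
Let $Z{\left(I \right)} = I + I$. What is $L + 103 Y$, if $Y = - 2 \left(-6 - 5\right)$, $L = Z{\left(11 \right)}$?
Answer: $2288$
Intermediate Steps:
$Z{\left(I \right)} = 2 I$
$L = 22$ ($L = 2 \cdot 11 = 22$)
$Y = 22$ ($Y = \left(-2\right) \left(-11\right) = 22$)
$L + 103 Y = 22 + 103 \cdot 22 = 22 + 2266 = 2288$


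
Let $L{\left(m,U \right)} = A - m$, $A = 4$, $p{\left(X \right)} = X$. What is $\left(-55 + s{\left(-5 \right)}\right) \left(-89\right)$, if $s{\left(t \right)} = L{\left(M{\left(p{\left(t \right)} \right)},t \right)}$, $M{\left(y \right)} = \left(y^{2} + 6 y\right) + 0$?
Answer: $4094$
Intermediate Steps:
$M{\left(y \right)} = y^{2} + 6 y$
$L{\left(m,U \right)} = 4 - m$
$s{\left(t \right)} = 4 - t \left(6 + t\right)$
$\left(-55 + s{\left(-5 \right)}\right) \left(-89\right) = \left(-55 - \left(-4 - 5 \left(6 - 5\right)\right)\right) \left(-89\right) = \left(-55 - \left(-4 - 5\right)\right) \left(-89\right) = \left(-55 + \left(4 + 5\right)\right) \left(-89\right) = \left(-55 + 9\right) \left(-89\right) = \left(-46\right) \left(-89\right) = 4094$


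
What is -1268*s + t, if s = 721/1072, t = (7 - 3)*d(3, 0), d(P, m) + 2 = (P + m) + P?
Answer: -224269/268 ≈ -836.82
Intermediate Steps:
d(P, m) = -2 + m + 2*P (d(P, m) = -2 + ((P + m) + P) = -2 + (m + 2*P) = -2 + m + 2*P)
t = 16 (t = (7 - 3)*(-2 + 0 + 2*3) = 4*(-2 + 0 + 6) = 4*4 = 16)
s = 721/1072 (s = 721*(1/1072) = 721/1072 ≈ 0.67257)
-1268*s + t = -1268*721/1072 + 16 = -228557/268 + 16 = -224269/268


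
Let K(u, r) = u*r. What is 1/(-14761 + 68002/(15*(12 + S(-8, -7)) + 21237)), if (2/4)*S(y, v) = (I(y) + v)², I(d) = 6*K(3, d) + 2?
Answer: -687447/10147337165 ≈ -6.7746e-5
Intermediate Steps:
K(u, r) = r*u
I(d) = 2 + 18*d (I(d) = 6*(d*3) + 2 = 6*(3*d) + 2 = 18*d + 2 = 2 + 18*d)
S(y, v) = 2*(2 + v + 18*y)² (S(y, v) = 2*((2 + 18*y) + v)² = 2*(2 + v + 18*y)²)
1/(-14761 + 68002/(15*(12 + S(-8, -7)) + 21237)) = 1/(-14761 + 68002/(15*(12 + 2*(2 - 7 + 18*(-8))²) + 21237)) = 1/(-14761 + 68002/(15*(12 + 2*(2 - 7 - 144)²) + 21237)) = 1/(-14761 + 68002/(15*(12 + 2*(-149)²) + 21237)) = 1/(-14761 + 68002/(15*(12 + 2*22201) + 21237)) = 1/(-14761 + 68002/(15*(12 + 44402) + 21237)) = 1/(-14761 + 68002/(15*44414 + 21237)) = 1/(-14761 + 68002/(666210 + 21237)) = 1/(-14761 + 68002/687447) = 1/(-10147337165/687447) = -687447/10147337165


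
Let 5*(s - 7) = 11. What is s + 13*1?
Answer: 111/5 ≈ 22.200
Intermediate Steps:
s = 46/5 (s = 7 + (⅕)*11 = 7 + 11/5 = 46/5 ≈ 9.2000)
s + 13*1 = 46/5 + 13*1 = 46/5 + 13 = 111/5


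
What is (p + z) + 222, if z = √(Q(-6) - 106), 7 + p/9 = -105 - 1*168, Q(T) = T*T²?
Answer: -2298 + I*√322 ≈ -2298.0 + 17.944*I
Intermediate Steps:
Q(T) = T³
p = -2520 (p = -63 + 9*(-105 - 1*168) = -63 + 9*(-105 - 168) = -63 + 9*(-273) = -63 - 2457 = -2520)
z = I*√322 (z = √((-6)³ - 106) = √(-216 - 106) = √(-322) = I*√322 ≈ 17.944*I)
(p + z) + 222 = (-2520 + I*√322) + 222 = -2298 + I*√322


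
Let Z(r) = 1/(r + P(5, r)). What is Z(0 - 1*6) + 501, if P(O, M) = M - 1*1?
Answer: 6512/13 ≈ 500.92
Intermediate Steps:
P(O, M) = -1 + M (P(O, M) = M - 1 = -1 + M)
Z(r) = 1/(-1 + 2*r) (Z(r) = 1/(r + (-1 + r)) = 1/(-1 + 2*r))
Z(0 - 1*6) + 501 = 1/(-1 + 2*(0 - 1*6)) + 501 = 1/(-1 + 2*(0 - 6)) + 501 = 1/(-1 + 2*(-6)) + 501 = 1/(-1 - 12) + 501 = 1/(-13) + 501 = -1/13 + 501 = 6512/13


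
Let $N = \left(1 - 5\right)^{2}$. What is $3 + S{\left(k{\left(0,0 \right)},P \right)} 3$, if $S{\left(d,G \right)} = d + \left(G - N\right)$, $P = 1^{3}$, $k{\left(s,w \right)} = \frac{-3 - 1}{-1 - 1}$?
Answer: $-36$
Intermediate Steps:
$k{\left(s,w \right)} = 2$ ($k{\left(s,w \right)} = - \frac{4}{-2} = \left(-4\right) \left(- \frac{1}{2}\right) = 2$)
$P = 1$
$N = 16$ ($N = \left(1 - 5\right)^{2} = \left(-4\right)^{2} = 16$)
$S{\left(d,G \right)} = -16 + G + d$ ($S{\left(d,G \right)} = d + \left(G - 16\right) = d + \left(-16 + G\right) = -16 + G + d$)
$3 + S{\left(k{\left(0,0 \right)},P \right)} 3 = 3 + \left(-16 + 1 + 2\right) 3 = 3 - 39 = -36$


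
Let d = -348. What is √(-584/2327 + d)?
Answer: 2*I*√471438565/2327 ≈ 18.661*I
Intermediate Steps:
√(-584/2327 + d) = √(-584/2327 - 348) = √(-810380/2327) = 2*I*√471438565/2327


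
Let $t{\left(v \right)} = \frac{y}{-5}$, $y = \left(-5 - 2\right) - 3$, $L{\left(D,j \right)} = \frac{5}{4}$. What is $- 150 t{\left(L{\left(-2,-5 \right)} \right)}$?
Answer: $-300$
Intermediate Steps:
$L{\left(D,j \right)} = \frac{5}{4}$ ($L{\left(D,j \right)} = 5 \cdot \frac{1}{4} = \frac{5}{4}$)
$y = -10$ ($y = -7 - 3 = -10$)
$t{\left(v \right)} = 2$ ($t{\left(v \right)} = - \frac{10}{-5} = \left(-10\right) \left(- \frac{1}{5}\right) = 2$)
$- 150 t{\left(L{\left(-2,-5 \right)} \right)} = \left(-150\right) 2 = -300$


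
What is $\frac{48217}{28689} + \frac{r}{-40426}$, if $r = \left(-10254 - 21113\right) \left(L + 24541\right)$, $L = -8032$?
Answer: $\frac{14858197950709}{1159781514} \approx 12811.0$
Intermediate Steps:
$r = -517837803$ ($r = \left(-10254 - 21113\right) \left(-8032 + 24541\right) = \left(-31367\right) 16509 = -517837803$)
$\frac{48217}{28689} + \frac{r}{-40426} = \frac{48217}{28689} - \frac{517837803}{-40426} = 48217 \cdot \frac{1}{28689} - - \frac{517837803}{40426} = \frac{48217}{28689} + \frac{517837803}{40426} = \frac{14858197950709}{1159781514}$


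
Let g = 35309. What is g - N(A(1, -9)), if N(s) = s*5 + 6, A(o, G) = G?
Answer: 35348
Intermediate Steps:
N(s) = 6 + 5*s (N(s) = 5*s + 6 = 6 + 5*s)
g - N(A(1, -9)) = 35309 - (6 + 5*(-9)) = 35309 - (6 - 45) = 35309 - 1*(-39) = 35309 + 39 = 35348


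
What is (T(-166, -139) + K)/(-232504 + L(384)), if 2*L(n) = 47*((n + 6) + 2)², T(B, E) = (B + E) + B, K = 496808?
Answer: 496337/3378600 ≈ 0.14691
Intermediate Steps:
T(B, E) = E + 2*B
L(n) = 47*(8 + n)²/2 (L(n) = (47*((n + 6) + 2)²)/2 = (47*((6 + n) + 2)²)/2 = (47*(8 + n)²)/2 = 47*(8 + n)²/2)
(T(-166, -139) + K)/(-232504 + L(384)) = ((-139 + 2*(-166)) + 496808)/(-232504 + 47*(8 + 384)²/2) = ((-139 - 332) + 496808)/(-232504 + (47/2)*392²) = (-471 + 496808)/(-232504 + (47/2)*153664) = 496337/(-232504 + 3611104) = 496337/3378600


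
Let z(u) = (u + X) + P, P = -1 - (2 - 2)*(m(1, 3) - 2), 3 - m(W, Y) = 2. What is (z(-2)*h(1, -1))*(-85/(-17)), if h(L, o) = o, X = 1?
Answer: 10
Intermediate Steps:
m(W, Y) = 1 (m(W, Y) = 3 - 1*2 = 3 - 2 = 1)
P = -1 (P = -1 - (2 - 2)*(1 - 2) = -1 - 0*(-1) = -1 - 1*0 = -1 + 0 = -1)
z(u) = u (z(u) = (u + 1) - 1 = (1 + u) - 1 = u)
(z(-2)*h(1, -1))*(-85/(-17)) = (-2*(-1))*(-85/(-17)) = 2*(-85*(-1/17)) = 2*5 = 10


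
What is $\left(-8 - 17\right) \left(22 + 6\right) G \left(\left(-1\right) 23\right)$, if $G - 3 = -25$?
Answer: $-354200$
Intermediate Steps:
$G = -22$ ($G = 3 - 25 = -22$)
$\left(-8 - 17\right) \left(22 + 6\right) G \left(\left(-1\right) 23\right) = \left(-8 - 17\right) \left(22 + 6\right) \left(-22\right) \left(\left(-1\right) 23\right) = \left(-25\right) 28 \left(-22\right) \left(-23\right) = \left(-700\right) \left(-22\right) \left(-23\right) = 15400 \left(-23\right) = -354200$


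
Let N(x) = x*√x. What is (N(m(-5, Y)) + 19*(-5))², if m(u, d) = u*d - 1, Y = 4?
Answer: -236 + 3990*I*√21 ≈ -236.0 + 18284.0*I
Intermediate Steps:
m(u, d) = -1 + d*u (m(u, d) = d*u - 1 = -1 + d*u)
N(x) = x^(3/2)
(N(m(-5, Y)) + 19*(-5))² = ((-1 + 4*(-5))^(3/2) + 19*(-5))² = ((-1 - 20)^(3/2) - 95)² = ((-21)^(3/2) - 95)² = (-21*I*√21 - 95)² = (-95 - 21*I*√21)²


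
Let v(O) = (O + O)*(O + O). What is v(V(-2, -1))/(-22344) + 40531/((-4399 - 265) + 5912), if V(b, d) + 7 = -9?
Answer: 12560371/387296 ≈ 32.431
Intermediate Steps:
V(b, d) = -16 (V(b, d) = -7 - 9 = -16)
v(O) = 4*O**2 (v(O) = (2*O)*(2*O) = 4*O**2)
v(V(-2, -1))/(-22344) + 40531/((-4399 - 265) + 5912) = (4*(-16)**2)/(-22344) + 40531/((-4399 - 265) + 5912) = (4*256)*(-1/22344) + 40531/(-4664 + 5912) = 1024*(-1/22344) + 40531/1248 = -128/2793 + 40531*(1/1248) = -128/2793 + 40531/1248 = 12560371/387296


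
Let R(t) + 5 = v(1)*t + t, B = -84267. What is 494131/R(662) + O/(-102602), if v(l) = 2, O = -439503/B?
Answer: 1424079113686237/5709217392018 ≈ 249.44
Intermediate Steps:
O = 146501/28089 (O = -439503/(-84267) = -439503*(-1/84267) = 146501/28089 ≈ 5.2156)
R(t) = -5 + 3*t (R(t) = -5 + (2*t + t) = -5 + 3*t)
494131/R(662) + O/(-102602) = 494131/(-5 + 3*662) + (146501/28089)/(-102602) = 494131/(-5 + 1986) + (146501/28089)*(-1/102602) = 494131/1981 - 146501/2881987578 = 1424079113686237/5709217392018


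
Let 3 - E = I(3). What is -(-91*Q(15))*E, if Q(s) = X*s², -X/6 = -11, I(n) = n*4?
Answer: -12162150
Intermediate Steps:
I(n) = 4*n
X = 66 (X = -6*(-11) = 66)
Q(s) = 66*s²
E = -9 (E = 3 - 4*3 = 3 - 1*12 = 3 - 12 = -9)
-(-91*Q(15))*E = -(-6006*15²)*(-9) = -(-6006*225)*(-9) = -(-91*14850)*(-9) = -(-1351350)*(-9) = -1*12162150 = -12162150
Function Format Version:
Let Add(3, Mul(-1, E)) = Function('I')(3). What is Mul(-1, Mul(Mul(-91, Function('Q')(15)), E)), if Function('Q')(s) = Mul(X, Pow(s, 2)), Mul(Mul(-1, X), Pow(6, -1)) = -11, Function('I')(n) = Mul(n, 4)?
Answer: -12162150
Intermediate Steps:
Function('I')(n) = Mul(4, n)
X = 66 (X = Mul(-6, -11) = 66)
Function('Q')(s) = Mul(66, Pow(s, 2))
E = -9 (E = Add(3, Mul(-1, Mul(4, 3))) = Add(3, Mul(-1, 12)) = Add(3, -12) = -9)
Mul(-1, Mul(Mul(-91, Function('Q')(15)), E)) = Mul(-1, Mul(Mul(-91, Mul(66, Pow(15, 2))), -9)) = Mul(-1, Mul(Mul(-91, Mul(66, 225)), -9)) = Mul(-1, Mul(Mul(-91, 14850), -9)) = Mul(-1, Mul(-1351350, -9)) = Mul(-1, 12162150) = -12162150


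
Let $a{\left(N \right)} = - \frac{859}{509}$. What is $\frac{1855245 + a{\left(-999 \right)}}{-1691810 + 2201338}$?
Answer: $\frac{472159423}{129674876} \approx 3.6411$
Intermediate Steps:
$a{\left(N \right)} = - \frac{859}{509}$ ($a{\left(N \right)} = \left(-859\right) \frac{1}{509} = - \frac{859}{509}$)
$\frac{1855245 + a{\left(-999 \right)}}{-1691810 + 2201338} = \frac{1855245 - \frac{859}{509}}{-1691810 + 2201338} = \frac{944318846}{509 \cdot 509528} = \frac{944318846}{509} \cdot \frac{1}{509528} = \frac{472159423}{129674876}$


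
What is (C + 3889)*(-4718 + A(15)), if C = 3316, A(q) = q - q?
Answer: -33993190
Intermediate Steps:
A(q) = 0
(C + 3889)*(-4718 + A(15)) = (3316 + 3889)*(-4718 + 0) = 7205*(-4718) = -33993190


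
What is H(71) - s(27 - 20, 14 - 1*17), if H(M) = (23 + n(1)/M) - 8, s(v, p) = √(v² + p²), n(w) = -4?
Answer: 1061/71 - √58 ≈ 7.3279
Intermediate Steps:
s(v, p) = √(p² + v²)
H(M) = 15 - 4/M (H(M) = (23 - 4/M) - 8 = 15 - 4/M)
H(71) - s(27 - 20, 14 - 1*17) = (15 - 4/71) - √((14 - 1*17)² + (27 - 20)²) = (15 - 4*1/71) - √((14 - 17)² + 7²) = (15 - 4/71) - √((-3)² + 49) = 1061/71 - √(9 + 49) = 1061/71 - √58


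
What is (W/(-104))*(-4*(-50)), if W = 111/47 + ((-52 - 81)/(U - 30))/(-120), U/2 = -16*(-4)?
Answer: -936865/205296 ≈ -4.5635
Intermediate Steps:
U = 128 (U = 2*(-16*(-4)) = 2*64 = 128)
W = 187373/78960 (W = 111/47 + ((-52 - 81)/(128 - 30))/(-120) = 111*(1/47) - 133/98*(-1/120) = 111/47 - 133*1/98*(-1/120) = 111/47 - 19/14*(-1/120) = 111/47 + 19/1680 = 187373/78960 ≈ 2.3730)
(W/(-104))*(-4*(-50)) = ((187373/78960)/(-104))*(-4*(-50)) = ((187373/78960)*(-1/104))*200 = -187373/8211840*200 = -936865/205296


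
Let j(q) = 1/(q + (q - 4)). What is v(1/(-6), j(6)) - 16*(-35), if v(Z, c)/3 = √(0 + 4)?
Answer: 566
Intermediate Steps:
j(q) = 1/(-4 + 2*q) (j(q) = 1/(q + (-4 + q)) = 1/(-4 + 2*q))
v(Z, c) = 6 (v(Z, c) = 3*√(0 + 4) = 3*√4 = 3*2 = 6)
v(1/(-6), j(6)) - 16*(-35) = 6 - 16*(-35) = 6 + 560 = 566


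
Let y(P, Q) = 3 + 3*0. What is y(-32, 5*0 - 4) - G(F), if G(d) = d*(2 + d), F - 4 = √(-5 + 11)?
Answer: -27 - 10*√6 ≈ -51.495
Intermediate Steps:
y(P, Q) = 3 (y(P, Q) = 3 + 0 = 3)
F = 4 + √6 (F = 4 + √(-5 + 11) = 4 + √6 ≈ 6.4495)
y(-32, 5*0 - 4) - G(F) = 3 - (4 + √6)*(2 + (4 + √6)) = 3 - (4 + √6)*(6 + √6)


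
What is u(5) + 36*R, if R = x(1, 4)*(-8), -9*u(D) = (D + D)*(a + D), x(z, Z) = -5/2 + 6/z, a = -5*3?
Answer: -8972/9 ≈ -996.89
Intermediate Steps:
a = -15
x(z, Z) = -5/2 + 6/z (x(z, Z) = -5*½ + 6/z = -5/2 + 6/z)
u(D) = -2*D*(-15 + D)/9 (u(D) = -(D + D)*(-15 + D)/9 = -2*D*(-15 + D)/9)
R = -28 (R = (-5/2 + 6/1)*(-8) = (-5/2 + 6*1)*(-8) = (-5/2 + 6)*(-8) = (7/2)*(-8) = -28)
u(5) + 36*R = (2/9)*5*(15 - 1*5) + 36*(-28) = (2/9)*5*(15 - 5) - 1008 = (2/9)*5*10 - 1008 = 100/9 - 1008 = -8972/9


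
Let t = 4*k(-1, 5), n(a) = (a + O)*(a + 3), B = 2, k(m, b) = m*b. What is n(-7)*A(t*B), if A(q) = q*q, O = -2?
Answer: 57600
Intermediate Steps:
k(m, b) = b*m
n(a) = (-2 + a)*(3 + a) (n(a) = (a - 2)*(a + 3) = (-2 + a)*(3 + a))
t = -20 (t = 4*(5*(-1)) = 4*(-5) = -20)
A(q) = q²
n(-7)*A(t*B) = (-6 - 7 + (-7)²)*(-20*2)² = (-6 - 7 + 49)*(-40)² = 36*1600 = 57600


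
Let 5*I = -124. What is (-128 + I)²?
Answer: 583696/25 ≈ 23348.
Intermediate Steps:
I = -124/5 (I = (⅕)*(-124) = -124/5 ≈ -24.800)
(-128 + I)² = (-128 - 124/5)² = (-764/5)² = 583696/25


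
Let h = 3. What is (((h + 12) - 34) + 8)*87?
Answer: -957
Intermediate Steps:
(((h + 12) - 34) + 8)*87 = (((3 + 12) - 34) + 8)*87 = ((15 - 34) + 8)*87 = (-19 + 8)*87 = -11*87 = -957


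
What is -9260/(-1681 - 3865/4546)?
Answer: 42095960/7645691 ≈ 5.5058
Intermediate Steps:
-9260/(-1681 - 3865/4546) = -9260/(-7645691/4546) = -9260*(-4546/7645691) = 42095960/7645691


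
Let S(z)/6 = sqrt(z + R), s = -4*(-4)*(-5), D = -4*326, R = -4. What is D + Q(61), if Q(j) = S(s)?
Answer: -1304 + 12*I*sqrt(21) ≈ -1304.0 + 54.991*I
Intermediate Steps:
D = -1304
s = -80 (s = -(-16)*(-5) = -1*80 = -80)
S(z) = 6*sqrt(-4 + z) (S(z) = 6*sqrt(z - 4) = 6*sqrt(-4 + z))
Q(j) = 12*I*sqrt(21) (Q(j) = 6*sqrt(-4 - 80) = 6*sqrt(-84) = 6*(2*I*sqrt(21)) = 12*I*sqrt(21))
D + Q(61) = -1304 + 12*I*sqrt(21)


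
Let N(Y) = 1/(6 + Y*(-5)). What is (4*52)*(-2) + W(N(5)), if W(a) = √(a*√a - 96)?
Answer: -416 + √(-34656 - I*√19)/19 ≈ -416.0 - 9.798*I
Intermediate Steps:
N(Y) = 1/(6 - 5*Y)
W(a) = √(-96 + a^(3/2)) (W(a) = √(a^(3/2) - 96) = √(-96 + a^(3/2)))
(4*52)*(-2) + W(N(5)) = (4*52)*(-2) + √(-96 + (-1/(-6 + 5*5))^(3/2)) = 208*(-2) + √(-96 + (-1/(-6 + 25))^(3/2)) = -416 + √(-96 + (-1/19)^(3/2)) = -416 + √(-96 - I*√19/361)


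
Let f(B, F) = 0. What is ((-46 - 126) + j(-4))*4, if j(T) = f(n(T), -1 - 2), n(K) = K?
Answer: -688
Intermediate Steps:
j(T) = 0
((-46 - 126) + j(-4))*4 = ((-46 - 126) + 0)*4 = (-172 + 0)*4 = -172*4 = -688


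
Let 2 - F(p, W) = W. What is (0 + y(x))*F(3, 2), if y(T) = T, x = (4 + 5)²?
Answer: 0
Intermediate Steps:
F(p, W) = 2 - W
x = 81 (x = 9² = 81)
(0 + y(x))*F(3, 2) = (0 + 81)*(2 - 1*2) = 81*(2 - 2) = 81*0 = 0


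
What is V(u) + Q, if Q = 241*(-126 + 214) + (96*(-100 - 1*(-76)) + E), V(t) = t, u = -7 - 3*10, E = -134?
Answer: 18733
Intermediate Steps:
u = -37 (u = -7 - 30 = -37)
Q = 18770 (Q = 241*(-126 + 214) + (96*(-100 - 1*(-76)) - 134) = 241*88 + (96*(-100 + 76) - 134) = 21208 + (96*(-24) - 134) = 21208 + (-2304 - 134) = 21208 - 2438 = 18770)
V(u) + Q = -37 + 18770 = 18733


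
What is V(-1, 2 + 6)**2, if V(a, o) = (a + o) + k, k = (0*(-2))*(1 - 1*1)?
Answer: 49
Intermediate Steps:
k = 0 (k = 0*(1 - 1) = 0*0 = 0)
V(a, o) = a + o (V(a, o) = (a + o) + 0 = a + o)
V(-1, 2 + 6)**2 = (-1 + (2 + 6))**2 = (-1 + 8)**2 = 7**2 = 49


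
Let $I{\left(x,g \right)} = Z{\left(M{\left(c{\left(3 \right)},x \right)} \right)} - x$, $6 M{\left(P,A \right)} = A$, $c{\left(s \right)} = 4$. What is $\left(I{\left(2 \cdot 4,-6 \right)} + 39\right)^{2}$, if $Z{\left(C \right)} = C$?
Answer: $\frac{9409}{9} \approx 1045.4$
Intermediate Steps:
$M{\left(P,A \right)} = \frac{A}{6}$
$I{\left(x,g \right)} = - \frac{5 x}{6}$ ($I{\left(x,g \right)} = \frac{x}{6} - x = - \frac{5 x}{6}$)
$\left(I{\left(2 \cdot 4,-6 \right)} + 39\right)^{2} = \left(- \frac{5 \cdot 2 \cdot 4}{6} + 39\right)^{2} = \left(\left(- \frac{5}{6}\right) 8 + 39\right)^{2} = \left(- \frac{20}{3} + 39\right)^{2} = \left(\frac{97}{3}\right)^{2} = \frac{9409}{9}$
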